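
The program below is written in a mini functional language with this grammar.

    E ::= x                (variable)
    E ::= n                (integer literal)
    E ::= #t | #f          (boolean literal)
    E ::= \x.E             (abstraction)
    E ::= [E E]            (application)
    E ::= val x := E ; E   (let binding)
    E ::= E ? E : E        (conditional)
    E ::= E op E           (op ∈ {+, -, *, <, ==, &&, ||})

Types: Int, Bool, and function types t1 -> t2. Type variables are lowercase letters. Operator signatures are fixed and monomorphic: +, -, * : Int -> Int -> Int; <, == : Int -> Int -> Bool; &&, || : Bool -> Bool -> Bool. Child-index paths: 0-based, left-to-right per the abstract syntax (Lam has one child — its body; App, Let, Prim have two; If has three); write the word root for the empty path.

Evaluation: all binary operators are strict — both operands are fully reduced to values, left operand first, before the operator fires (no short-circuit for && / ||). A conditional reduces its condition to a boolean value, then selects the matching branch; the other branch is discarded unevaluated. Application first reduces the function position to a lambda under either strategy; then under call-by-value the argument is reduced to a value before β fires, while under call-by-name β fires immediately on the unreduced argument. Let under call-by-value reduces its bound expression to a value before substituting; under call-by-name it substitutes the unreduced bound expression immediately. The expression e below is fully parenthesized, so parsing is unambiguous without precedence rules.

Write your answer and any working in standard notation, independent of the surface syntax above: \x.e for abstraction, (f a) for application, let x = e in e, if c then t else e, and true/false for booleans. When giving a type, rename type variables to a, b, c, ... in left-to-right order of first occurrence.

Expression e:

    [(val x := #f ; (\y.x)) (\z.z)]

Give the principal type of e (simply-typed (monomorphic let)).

Answer: Bool

Trace:
let x : Bool
x : Bool
\y._ : a -> Bool
z : b
\z._ : b -> b
  unify a -> Bool ~ (b -> b) -> c
  unify a ~ b -> b
  unify Bool ~ c
_ _ : Bool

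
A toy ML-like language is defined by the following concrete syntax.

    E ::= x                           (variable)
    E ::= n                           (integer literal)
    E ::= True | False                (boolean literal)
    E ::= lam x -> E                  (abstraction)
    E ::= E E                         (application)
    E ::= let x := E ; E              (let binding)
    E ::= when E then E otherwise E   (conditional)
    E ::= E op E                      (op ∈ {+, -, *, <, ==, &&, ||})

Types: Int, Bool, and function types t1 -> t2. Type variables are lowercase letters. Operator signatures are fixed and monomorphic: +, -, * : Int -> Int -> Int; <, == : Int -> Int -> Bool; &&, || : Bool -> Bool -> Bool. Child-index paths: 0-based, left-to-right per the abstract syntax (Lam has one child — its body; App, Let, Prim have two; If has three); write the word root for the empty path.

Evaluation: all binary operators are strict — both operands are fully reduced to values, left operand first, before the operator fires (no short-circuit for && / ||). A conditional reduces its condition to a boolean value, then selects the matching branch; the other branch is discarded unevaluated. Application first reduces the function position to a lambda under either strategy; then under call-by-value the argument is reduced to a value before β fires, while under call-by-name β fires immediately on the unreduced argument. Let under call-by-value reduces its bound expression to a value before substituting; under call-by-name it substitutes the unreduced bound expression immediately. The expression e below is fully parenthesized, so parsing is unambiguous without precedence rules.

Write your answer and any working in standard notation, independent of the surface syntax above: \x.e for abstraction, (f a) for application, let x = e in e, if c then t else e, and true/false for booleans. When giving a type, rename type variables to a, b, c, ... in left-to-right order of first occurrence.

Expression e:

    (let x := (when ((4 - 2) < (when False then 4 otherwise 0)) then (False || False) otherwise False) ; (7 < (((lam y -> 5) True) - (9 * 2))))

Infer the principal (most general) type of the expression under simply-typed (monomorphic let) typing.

Trace:
  unify Int ~ Int
  unify Int ~ Int
  unify Int ~ Int
  unify Bool ~ Bool
  unify Int ~ Int
  unify Int ~ Int
  unify Bool ~ Bool
  unify Bool ~ Bool
  unify Bool ~ Bool
  unify Bool ~ Bool
let x : Bool
  unify Int ~ Int
\y._ : a -> Int
  unify a -> Int ~ Bool -> b
  unify a ~ Bool
  unify Int ~ b
_ _ : Int
  unify Int ~ Int
  unify Int ~ Int
  unify Int ~ Int
  unify Int ~ Int
  unify Int ~ Int

Answer: Bool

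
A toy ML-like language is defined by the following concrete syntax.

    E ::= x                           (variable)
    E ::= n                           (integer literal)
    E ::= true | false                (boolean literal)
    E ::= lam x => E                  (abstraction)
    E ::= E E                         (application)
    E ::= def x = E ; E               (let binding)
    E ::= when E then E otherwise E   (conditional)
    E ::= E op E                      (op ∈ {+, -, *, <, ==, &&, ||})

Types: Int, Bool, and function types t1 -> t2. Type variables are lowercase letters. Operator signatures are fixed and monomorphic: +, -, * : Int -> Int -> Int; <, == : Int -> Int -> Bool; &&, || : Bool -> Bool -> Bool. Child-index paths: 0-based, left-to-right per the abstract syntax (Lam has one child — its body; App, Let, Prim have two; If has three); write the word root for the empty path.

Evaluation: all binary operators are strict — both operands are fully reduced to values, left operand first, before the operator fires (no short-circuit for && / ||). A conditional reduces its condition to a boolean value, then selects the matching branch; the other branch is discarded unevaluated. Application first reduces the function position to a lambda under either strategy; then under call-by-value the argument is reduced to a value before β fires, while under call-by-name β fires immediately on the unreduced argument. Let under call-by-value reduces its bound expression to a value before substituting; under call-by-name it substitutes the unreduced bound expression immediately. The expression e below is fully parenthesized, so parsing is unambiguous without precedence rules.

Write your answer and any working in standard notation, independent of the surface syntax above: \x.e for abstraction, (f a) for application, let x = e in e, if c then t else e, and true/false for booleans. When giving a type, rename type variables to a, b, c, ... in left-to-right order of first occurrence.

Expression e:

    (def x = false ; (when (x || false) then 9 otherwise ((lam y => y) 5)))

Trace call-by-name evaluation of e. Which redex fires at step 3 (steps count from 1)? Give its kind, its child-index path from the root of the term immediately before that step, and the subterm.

Answer: if at root : (if false then 9 else ((\y.y) 5))

Trace:
step 0: (let x = false in (if (x || false) then 9 else ((\y.y) 5)))
step 1: [let@root] (if (false || false) then 9 else ((\y.y) 5))
step 2: [delta@0] (if false then 9 else ((\y.y) 5))
step 3: [if@root] ((\y.y) 5)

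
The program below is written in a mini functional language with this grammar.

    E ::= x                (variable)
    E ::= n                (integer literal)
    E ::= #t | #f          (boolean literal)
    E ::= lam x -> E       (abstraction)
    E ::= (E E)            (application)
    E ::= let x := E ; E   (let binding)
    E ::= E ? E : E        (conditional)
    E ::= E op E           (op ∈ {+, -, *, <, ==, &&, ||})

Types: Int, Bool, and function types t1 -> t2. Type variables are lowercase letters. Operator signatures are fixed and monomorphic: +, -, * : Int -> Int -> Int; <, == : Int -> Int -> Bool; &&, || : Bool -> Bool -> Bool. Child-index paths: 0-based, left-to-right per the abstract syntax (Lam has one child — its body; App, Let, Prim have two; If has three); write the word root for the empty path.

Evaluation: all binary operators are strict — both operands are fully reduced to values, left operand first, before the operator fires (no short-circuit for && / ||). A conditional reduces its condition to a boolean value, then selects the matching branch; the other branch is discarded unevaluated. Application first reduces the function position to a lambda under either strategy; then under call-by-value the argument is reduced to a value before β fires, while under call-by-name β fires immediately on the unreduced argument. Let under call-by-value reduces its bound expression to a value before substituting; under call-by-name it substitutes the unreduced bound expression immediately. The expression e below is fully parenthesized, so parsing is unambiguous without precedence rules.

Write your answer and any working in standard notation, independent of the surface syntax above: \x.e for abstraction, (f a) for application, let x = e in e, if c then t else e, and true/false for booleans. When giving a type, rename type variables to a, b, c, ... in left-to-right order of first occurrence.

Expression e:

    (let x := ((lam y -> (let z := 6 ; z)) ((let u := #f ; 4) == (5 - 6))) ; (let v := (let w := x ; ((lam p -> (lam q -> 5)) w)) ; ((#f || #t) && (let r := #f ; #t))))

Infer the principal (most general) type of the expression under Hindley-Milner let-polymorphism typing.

Trace:
let z : Int
z : Int
\y._ : a -> Int
let u : Bool
  unify Int ~ Int
  unify Int ~ Int
  unify Int ~ Int
  unify Int ~ Int
  unify a -> Int ~ Bool -> b
  unify a ~ Bool
  unify Int ~ b
_ _ : Int
let x : Int
x : Int
let w : Int
\q._ : d -> Int
\p._ : c -> d -> Int
w : Int
  unify c -> d -> Int ~ Int -> e
  unify c ~ Int
  unify d -> Int ~ e
_ _ : d -> Int
let v : forall. d -> Int
  unify Bool ~ Bool
  unify Bool ~ Bool
  unify Bool ~ Bool
let r : Bool
  unify Bool ~ Bool

Answer: Bool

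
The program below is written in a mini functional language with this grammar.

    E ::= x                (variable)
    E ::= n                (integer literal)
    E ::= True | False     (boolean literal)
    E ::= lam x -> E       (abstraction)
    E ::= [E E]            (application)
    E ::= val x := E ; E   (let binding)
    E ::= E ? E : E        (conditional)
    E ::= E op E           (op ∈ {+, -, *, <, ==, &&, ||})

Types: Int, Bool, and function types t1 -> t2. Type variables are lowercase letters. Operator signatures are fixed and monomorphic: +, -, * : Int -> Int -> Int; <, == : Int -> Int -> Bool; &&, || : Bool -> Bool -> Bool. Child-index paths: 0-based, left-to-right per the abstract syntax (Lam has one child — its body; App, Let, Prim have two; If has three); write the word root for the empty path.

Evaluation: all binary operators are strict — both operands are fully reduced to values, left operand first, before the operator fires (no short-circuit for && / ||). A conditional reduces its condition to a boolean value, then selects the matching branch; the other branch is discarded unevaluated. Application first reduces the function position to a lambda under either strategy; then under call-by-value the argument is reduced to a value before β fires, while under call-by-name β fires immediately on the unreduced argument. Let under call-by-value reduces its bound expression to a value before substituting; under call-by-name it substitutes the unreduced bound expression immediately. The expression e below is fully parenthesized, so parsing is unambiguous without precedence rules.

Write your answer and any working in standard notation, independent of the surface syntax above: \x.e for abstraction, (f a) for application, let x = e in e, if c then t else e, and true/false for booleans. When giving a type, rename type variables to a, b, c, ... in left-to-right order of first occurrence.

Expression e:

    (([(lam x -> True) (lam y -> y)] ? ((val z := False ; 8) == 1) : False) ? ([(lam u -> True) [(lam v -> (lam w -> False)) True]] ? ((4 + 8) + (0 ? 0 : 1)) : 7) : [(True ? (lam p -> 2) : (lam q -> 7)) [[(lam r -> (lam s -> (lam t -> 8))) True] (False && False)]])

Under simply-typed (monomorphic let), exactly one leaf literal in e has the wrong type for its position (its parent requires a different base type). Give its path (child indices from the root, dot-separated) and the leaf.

Answer: 1.1.1.0 : 0

Derivation:
\x._ : a -> Bool
y : b
\y._ : b -> b
  unify a -> Bool ~ (b -> b) -> c
  unify a ~ b -> b
  unify Bool ~ c
_ _ : Bool
  unify Bool ~ Bool
let z : Bool
  unify Int ~ Int
  unify Int ~ Int
  unify Bool ~ Bool
  unify Bool ~ Bool
\u._ : d -> Bool
\w._ : f -> Bool
\v._ : e -> f -> Bool
  unify e -> f -> Bool ~ Bool -> g
  unify e ~ Bool
  unify f -> Bool ~ g
_ _ : f -> Bool
  unify d -> Bool ~ (f -> Bool) -> h
  unify d ~ f -> Bool
  unify Bool ~ h
_ _ : Bool
  unify Bool ~ Bool
  unify Int ~ Int
  unify Int ~ Int
  unify Int ~ Int
  unify Int ~ Bool
  FAIL: mismatch Int ~ Bool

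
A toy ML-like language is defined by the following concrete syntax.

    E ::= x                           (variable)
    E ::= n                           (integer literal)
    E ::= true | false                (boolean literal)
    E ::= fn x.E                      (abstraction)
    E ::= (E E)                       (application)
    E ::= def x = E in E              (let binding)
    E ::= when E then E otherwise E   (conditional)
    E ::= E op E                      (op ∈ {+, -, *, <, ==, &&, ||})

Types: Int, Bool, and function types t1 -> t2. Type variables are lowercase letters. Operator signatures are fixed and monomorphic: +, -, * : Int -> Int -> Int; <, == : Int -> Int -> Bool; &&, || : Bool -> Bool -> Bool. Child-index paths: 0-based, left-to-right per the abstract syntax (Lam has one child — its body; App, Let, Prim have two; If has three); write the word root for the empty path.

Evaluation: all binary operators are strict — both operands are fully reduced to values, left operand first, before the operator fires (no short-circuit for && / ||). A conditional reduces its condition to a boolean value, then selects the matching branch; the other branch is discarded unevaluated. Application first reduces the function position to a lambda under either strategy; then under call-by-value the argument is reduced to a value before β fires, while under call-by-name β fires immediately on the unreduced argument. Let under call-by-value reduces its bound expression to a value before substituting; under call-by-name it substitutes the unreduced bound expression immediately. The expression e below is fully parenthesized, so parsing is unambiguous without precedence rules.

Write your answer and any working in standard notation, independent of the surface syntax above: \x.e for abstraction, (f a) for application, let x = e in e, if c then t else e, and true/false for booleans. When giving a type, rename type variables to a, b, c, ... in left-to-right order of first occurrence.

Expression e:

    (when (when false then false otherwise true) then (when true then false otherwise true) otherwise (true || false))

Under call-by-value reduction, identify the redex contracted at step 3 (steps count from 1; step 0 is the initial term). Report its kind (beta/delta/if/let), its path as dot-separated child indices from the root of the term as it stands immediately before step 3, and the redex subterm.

Answer: if at root : (if true then false else true)

Working:
step 0: (if (if false then false else true) then (if true then false else true) else (true || false))
step 1: [if@0] (if true then (if true then false else true) else (true || false))
step 2: [if@root] (if true then false else true)
step 3: [if@root] false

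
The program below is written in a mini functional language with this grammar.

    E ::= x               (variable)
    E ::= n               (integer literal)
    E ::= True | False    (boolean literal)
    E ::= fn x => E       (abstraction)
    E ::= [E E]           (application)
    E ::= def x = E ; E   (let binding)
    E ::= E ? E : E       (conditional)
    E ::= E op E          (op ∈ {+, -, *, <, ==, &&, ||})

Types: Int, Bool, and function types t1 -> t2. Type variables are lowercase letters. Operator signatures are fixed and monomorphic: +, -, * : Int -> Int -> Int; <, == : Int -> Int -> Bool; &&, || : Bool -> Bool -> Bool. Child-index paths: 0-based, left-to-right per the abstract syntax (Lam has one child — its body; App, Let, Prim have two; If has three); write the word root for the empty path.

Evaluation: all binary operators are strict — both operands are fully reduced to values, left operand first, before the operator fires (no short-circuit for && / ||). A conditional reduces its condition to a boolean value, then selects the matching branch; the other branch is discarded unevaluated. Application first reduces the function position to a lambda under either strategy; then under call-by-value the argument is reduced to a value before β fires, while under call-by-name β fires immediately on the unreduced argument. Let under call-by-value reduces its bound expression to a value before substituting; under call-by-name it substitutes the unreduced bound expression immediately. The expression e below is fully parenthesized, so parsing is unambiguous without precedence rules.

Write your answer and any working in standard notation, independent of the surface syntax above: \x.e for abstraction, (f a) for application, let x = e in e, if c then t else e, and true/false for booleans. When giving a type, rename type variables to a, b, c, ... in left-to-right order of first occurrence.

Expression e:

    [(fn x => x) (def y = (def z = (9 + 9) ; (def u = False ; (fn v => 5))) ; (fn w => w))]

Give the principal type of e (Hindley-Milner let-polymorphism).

Answer: a -> a

Working:
x : a
\x._ : a -> a
  unify Int ~ Int
  unify Int ~ Int
let z : Int
let u : Bool
\v._ : b -> Int
let y : forall. b -> Int
w : c
\w._ : c -> c
  unify a -> a ~ (c -> c) -> d
  unify a ~ c -> c
  unify c -> c ~ d
_ _ : c -> c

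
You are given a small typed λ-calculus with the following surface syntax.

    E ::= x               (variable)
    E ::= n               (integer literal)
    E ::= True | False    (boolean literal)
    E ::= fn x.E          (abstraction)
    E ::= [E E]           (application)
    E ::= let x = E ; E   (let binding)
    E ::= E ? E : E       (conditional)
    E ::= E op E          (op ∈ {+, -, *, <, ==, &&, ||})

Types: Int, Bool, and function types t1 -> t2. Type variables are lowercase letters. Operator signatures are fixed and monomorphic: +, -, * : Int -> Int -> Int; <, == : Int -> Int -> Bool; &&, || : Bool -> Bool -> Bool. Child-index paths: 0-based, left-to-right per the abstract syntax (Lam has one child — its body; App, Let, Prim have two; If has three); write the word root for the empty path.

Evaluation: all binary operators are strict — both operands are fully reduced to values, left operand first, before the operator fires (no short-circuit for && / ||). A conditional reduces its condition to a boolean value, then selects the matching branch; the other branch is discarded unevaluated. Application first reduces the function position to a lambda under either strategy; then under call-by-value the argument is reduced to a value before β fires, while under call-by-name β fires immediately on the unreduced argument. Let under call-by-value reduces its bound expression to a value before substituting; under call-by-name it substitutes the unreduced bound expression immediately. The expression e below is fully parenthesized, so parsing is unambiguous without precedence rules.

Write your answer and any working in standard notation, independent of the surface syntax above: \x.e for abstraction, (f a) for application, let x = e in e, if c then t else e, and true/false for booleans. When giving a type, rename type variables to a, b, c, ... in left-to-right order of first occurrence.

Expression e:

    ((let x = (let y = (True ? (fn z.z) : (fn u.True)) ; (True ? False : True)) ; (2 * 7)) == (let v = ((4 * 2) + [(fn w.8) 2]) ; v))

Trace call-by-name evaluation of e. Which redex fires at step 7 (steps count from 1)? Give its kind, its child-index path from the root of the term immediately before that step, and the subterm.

Answer: delta at root : (14 == 16)

Working:
step 0: ((let x = (let y = (if true then (\z.z) else (\u.true)) in (if true then false else true)) in (2 * 7)) == (let v = ((4 * 2) + ((\w.8) 2)) in v))
step 1: [let@0] ((2 * 7) == (let v = ((4 * 2) + ((\w.8) 2)) in v))
step 2: [delta@0] (14 == (let v = ((4 * 2) + ((\w.8) 2)) in v))
step 3: [let@1] (14 == ((4 * 2) + ((\w.8) 2)))
step 4: [delta@1.0] (14 == (8 + ((\w.8) 2)))
step 5: [beta@1.1] (14 == (8 + 8))
step 6: [delta@1] (14 == 16)
step 7: [delta@root] false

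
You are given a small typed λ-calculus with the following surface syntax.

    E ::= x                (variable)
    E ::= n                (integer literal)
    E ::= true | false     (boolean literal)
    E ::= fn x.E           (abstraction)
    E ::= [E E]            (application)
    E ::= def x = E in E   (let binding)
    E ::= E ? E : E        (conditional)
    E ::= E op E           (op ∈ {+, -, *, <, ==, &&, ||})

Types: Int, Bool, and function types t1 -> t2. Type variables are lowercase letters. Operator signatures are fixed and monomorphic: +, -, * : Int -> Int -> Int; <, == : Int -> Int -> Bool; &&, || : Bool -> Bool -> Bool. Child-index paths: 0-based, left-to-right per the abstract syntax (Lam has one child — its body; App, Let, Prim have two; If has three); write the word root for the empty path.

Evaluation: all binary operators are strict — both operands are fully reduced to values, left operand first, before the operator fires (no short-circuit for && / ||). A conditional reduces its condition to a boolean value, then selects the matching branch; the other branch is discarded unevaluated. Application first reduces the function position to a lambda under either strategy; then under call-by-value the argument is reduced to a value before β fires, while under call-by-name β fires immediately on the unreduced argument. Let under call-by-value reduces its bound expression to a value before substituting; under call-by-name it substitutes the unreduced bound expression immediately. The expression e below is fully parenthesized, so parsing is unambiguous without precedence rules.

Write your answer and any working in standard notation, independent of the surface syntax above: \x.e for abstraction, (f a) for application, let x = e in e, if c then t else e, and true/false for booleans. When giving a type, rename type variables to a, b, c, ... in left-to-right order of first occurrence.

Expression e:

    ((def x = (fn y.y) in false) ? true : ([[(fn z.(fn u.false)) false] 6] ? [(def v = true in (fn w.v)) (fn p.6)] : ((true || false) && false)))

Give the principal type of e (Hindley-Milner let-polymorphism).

Working:
y : a
\y._ : a -> a
let x : forall. a -> a
  unify Bool ~ Bool
\u._ : c -> Bool
\z._ : b -> c -> Bool
  unify b -> c -> Bool ~ Bool -> d
  unify b ~ Bool
  unify c -> Bool ~ d
_ _ : c -> Bool
  unify c -> Bool ~ Int -> e
  unify c ~ Int
  unify Bool ~ e
_ _ : Bool
  unify Bool ~ Bool
let v : Bool
v : Bool
\w._ : f -> Bool
\p._ : g -> Int
  unify f -> Bool ~ (g -> Int) -> h
  unify f ~ g -> Int
  unify Bool ~ h
_ _ : Bool
  unify Bool ~ Bool
  unify Bool ~ Bool
  unify Bool ~ Bool
  unify Bool ~ Bool
  unify Bool ~ Bool
  unify Bool ~ Bool

Answer: Bool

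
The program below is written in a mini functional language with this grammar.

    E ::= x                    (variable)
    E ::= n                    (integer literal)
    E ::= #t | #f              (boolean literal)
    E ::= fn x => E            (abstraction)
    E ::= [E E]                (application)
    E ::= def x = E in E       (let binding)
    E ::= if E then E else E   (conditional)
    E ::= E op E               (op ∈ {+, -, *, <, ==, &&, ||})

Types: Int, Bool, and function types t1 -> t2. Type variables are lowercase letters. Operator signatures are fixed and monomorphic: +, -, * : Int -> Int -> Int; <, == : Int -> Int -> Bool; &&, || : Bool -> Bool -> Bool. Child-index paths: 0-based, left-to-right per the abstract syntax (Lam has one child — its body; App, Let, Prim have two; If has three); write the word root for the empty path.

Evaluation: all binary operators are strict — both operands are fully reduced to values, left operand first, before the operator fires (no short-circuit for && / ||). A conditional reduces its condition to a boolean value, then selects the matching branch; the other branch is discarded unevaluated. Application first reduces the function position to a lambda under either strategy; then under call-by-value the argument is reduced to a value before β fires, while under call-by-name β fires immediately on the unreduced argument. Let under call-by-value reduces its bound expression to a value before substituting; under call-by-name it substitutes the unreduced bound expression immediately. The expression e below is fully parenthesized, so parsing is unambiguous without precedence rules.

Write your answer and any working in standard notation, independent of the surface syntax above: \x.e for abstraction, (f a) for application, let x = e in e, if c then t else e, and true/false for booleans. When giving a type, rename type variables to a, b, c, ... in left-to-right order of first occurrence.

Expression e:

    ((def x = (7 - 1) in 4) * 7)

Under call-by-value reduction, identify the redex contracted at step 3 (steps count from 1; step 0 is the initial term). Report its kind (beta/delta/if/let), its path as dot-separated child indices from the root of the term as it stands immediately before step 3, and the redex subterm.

Derivation:
step 0: ((let x = (7 - 1) in 4) * 7)
step 1: [delta@0.0] ((let x = 6 in 4) * 7)
step 2: [let@0] (4 * 7)
step 3: [delta@root] 28

Answer: delta at root : (4 * 7)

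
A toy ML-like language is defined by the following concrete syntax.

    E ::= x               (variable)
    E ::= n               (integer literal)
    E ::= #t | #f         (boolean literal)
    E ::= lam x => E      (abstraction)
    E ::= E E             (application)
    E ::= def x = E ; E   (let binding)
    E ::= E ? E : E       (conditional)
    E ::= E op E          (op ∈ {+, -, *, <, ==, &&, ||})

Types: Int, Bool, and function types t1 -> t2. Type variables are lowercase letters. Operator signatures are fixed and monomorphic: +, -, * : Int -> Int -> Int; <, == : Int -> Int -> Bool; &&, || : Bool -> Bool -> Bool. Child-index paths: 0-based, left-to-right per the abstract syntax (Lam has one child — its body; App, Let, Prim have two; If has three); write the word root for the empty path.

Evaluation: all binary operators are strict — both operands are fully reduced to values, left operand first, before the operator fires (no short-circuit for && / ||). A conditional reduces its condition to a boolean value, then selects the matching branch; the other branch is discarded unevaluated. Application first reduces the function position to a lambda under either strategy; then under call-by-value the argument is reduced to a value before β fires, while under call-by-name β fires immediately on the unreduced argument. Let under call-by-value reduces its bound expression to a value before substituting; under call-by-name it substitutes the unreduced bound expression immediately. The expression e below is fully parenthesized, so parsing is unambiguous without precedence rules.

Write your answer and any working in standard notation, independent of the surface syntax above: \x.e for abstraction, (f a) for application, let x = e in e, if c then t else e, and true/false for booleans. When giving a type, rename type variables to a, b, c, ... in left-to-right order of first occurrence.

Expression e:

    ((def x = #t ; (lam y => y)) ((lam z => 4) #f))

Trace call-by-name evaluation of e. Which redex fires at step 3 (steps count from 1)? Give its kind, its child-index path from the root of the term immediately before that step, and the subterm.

Answer: beta at root : ((\z.4) false)

Derivation:
step 0: ((let x = true in (\y.y)) ((\z.4) false))
step 1: [let@0] ((\y.y) ((\z.4) false))
step 2: [beta@root] ((\z.4) false)
step 3: [beta@root] 4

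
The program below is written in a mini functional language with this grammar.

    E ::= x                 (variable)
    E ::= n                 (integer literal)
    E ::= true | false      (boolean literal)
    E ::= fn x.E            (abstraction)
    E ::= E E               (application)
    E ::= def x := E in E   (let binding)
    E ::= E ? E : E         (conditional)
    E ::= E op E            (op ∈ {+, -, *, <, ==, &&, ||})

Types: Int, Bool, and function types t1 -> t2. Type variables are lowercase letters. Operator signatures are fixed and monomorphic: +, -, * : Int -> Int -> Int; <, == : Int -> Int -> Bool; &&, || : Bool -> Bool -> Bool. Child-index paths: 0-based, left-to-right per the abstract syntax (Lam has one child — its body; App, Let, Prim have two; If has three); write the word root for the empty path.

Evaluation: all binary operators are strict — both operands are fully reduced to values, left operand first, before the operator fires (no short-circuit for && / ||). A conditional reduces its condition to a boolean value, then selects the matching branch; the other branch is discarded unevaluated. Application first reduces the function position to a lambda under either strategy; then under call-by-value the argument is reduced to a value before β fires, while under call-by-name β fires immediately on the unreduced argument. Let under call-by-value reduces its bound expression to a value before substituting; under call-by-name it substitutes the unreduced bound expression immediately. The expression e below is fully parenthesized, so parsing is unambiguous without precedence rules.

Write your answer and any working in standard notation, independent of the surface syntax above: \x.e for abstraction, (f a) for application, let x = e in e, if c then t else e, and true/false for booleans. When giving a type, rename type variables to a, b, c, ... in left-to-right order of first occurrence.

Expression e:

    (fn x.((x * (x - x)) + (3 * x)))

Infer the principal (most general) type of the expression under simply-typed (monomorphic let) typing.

Answer: Int -> Int

Working:
x : a
  unify a ~ Int
x : Int
  unify Int ~ Int
x : Int
  unify Int ~ Int
  unify Int ~ Int
  unify Int ~ Int
  unify Int ~ Int
x : Int
  unify Int ~ Int
  unify Int ~ Int
\x._ : Int -> Int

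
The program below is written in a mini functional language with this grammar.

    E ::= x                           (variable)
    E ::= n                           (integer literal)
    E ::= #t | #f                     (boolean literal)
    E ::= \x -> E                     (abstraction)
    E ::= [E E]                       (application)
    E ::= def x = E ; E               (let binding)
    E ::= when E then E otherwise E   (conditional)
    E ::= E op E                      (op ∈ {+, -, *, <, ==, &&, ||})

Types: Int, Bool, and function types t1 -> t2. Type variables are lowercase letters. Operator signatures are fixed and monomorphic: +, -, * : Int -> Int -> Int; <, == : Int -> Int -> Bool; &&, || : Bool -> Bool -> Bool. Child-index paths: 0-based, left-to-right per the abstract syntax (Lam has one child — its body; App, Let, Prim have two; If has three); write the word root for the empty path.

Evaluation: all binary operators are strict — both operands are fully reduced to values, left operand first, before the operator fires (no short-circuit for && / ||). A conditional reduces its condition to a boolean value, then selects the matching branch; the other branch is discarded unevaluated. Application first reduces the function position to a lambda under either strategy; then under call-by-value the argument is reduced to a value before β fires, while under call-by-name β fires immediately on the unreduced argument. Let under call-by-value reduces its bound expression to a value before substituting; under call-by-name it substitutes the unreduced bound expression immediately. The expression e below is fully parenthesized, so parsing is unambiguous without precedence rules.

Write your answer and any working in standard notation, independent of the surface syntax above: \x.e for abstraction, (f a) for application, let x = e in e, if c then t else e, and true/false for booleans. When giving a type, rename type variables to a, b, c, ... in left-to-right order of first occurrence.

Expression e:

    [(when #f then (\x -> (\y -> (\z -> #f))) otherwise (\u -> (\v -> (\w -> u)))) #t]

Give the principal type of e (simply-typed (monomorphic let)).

Working:
  unify Bool ~ Bool
\z._ : c -> Bool
\y._ : b -> c -> Bool
\x._ : a -> b -> c -> Bool
u : d
\w._ : f -> d
\v._ : e -> f -> d
\u._ : d -> e -> f -> d
  unify a -> b -> c -> Bool ~ d -> e -> f -> d
  unify a ~ d
  unify b -> c -> Bool ~ e -> f -> d
  unify b ~ e
  unify c -> Bool ~ f -> d
  unify c ~ f
  unify Bool ~ d
  unify Bool -> e -> f -> Bool ~ Bool -> g
  unify Bool ~ Bool
  unify e -> f -> Bool ~ g
_ _ : e -> f -> Bool

Answer: a -> b -> Bool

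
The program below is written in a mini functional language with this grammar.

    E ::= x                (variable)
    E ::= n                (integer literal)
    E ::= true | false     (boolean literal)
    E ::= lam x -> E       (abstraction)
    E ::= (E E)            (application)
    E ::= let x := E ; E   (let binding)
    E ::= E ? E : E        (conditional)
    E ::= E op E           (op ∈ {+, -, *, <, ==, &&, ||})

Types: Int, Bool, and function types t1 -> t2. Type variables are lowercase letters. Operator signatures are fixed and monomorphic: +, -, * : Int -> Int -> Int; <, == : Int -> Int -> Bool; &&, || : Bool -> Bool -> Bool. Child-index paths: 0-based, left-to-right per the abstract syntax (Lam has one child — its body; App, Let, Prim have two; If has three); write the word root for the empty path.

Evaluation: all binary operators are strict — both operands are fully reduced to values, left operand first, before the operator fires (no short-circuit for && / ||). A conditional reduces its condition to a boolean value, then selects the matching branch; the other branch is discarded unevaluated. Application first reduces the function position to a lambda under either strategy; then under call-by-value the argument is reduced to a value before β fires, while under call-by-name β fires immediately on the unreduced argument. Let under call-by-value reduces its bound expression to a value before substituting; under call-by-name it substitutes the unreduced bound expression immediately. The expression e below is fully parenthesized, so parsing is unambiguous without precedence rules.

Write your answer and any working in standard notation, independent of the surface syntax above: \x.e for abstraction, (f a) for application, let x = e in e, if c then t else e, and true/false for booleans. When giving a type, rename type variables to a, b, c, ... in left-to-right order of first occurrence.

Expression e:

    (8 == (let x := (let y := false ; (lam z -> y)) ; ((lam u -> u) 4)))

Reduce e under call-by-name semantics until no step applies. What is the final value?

Answer: false

Working:
step 0: (8 == (let x = (let y = false in (\z.y)) in ((\u.u) 4)))
step 1: [let@1] (8 == ((\u.u) 4))
step 2: [beta@1] (8 == 4)
step 3: [delta@root] false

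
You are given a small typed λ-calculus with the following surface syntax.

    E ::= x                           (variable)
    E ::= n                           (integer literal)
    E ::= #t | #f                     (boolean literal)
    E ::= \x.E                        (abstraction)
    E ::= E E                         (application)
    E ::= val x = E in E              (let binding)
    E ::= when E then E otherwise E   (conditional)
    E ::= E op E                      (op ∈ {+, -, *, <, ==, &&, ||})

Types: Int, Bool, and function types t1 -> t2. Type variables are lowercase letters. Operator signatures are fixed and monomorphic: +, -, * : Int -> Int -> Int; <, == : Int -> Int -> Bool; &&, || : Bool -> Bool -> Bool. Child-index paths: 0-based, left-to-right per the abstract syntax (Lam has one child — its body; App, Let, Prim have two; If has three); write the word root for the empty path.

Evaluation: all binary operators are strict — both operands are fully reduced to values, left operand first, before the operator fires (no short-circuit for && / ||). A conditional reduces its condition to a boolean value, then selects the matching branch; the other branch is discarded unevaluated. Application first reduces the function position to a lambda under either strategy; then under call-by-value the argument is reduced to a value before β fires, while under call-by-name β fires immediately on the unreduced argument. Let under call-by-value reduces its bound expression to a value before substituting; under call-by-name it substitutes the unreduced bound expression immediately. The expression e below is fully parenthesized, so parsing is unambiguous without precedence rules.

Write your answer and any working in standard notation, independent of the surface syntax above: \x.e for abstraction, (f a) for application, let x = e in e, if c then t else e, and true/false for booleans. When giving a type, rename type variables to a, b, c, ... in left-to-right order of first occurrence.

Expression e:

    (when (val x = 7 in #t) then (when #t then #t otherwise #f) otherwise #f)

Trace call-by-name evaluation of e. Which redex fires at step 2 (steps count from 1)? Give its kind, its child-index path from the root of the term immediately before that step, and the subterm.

Trace:
step 0: (if (let x = 7 in true) then (if true then true else false) else false)
step 1: [let@0] (if true then (if true then true else false) else false)
step 2: [if@root] (if true then true else false)

Answer: if at root : (if true then (if true then true else false) else false)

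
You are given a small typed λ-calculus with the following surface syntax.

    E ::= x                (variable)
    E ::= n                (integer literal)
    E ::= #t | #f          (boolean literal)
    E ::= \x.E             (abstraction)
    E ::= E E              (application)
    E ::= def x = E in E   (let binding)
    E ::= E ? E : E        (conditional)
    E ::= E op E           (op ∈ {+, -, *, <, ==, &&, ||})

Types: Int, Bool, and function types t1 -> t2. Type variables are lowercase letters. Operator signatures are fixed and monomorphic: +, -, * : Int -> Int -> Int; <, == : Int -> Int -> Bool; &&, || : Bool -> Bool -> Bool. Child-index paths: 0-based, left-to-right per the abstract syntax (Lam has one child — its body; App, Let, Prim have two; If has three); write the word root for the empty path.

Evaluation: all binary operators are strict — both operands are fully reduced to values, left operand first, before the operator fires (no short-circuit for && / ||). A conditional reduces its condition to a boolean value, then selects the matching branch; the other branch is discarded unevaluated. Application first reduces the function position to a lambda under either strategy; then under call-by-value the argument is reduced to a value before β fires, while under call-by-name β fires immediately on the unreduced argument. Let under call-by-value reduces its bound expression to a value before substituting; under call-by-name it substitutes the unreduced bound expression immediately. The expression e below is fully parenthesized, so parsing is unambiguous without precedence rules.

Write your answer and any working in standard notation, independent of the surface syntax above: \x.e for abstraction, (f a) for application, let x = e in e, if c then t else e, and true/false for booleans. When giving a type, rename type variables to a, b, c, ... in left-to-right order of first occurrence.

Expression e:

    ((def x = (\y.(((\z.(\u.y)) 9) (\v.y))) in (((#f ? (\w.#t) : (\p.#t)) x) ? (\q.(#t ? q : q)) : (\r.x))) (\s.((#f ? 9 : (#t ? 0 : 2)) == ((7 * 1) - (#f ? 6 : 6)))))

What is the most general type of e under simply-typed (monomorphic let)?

Answer: Bool -> Bool

Derivation:
y : a
\u._ : c -> a
\z._ : b -> c -> a
  unify b -> c -> a ~ Int -> d
  unify b ~ Int
  unify c -> a ~ d
_ _ : c -> a
y : a
\v._ : e -> a
  unify c -> a ~ (e -> a) -> f
  unify c ~ e -> a
  unify a ~ f
_ _ : f
\y._ : f -> f
let x : f -> f
  unify Bool ~ Bool
\w._ : g -> Bool
\p._ : h -> Bool
  unify g -> Bool ~ h -> Bool
  unify g ~ h
  unify Bool ~ Bool
x : f -> f
  unify h -> Bool ~ (f -> f) -> i
  unify h ~ f -> f
  unify Bool ~ i
_ _ : Bool
  unify Bool ~ Bool
  unify Bool ~ Bool
q : j
q : j
  unify j ~ j
\q._ : j -> j
x : f -> f
\r._ : k -> f -> f
  unify j -> j ~ k -> f -> f
  unify j ~ k
  unify k ~ f -> f
  unify Bool ~ Bool
  unify Bool ~ Bool
  unify Int ~ Int
  unify Int ~ Int
  unify Int ~ Int
  unify Int ~ Int
  unify Int ~ Int
  unify Int ~ Int
  unify Bool ~ Bool
  unify Int ~ Int
  unify Int ~ Int
  unify Int ~ Int
\s._ : l -> Bool
  unify (f -> f) -> f -> f ~ (l -> Bool) -> m
  unify f -> f ~ l -> Bool
  unify f ~ l
  unify l ~ Bool
  unify Bool -> Bool ~ m
_ _ : Bool -> Bool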